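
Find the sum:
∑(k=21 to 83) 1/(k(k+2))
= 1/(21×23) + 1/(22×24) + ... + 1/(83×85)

Partial fractions: 1/(k(k+2)) = (1/2)[1/k - 1/(k+2)]
Telescoping leaves the first two and last two terms:
= (1/2)[1/21 + 1/22 - 1/84 - 1/85]
= 1817/52360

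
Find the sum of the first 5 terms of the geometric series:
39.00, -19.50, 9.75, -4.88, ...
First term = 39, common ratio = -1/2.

Sₙ = a(1 - rⁿ) / (1 - r)
S_5 = 39(1 - (-1/2)^5) / (1 - (-1/2))
S_5 = 39(1 - (-1/32)) / (3/2)
S_5 = 429/16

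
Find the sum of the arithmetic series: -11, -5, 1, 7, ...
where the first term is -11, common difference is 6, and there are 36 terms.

Sₙ = n/2 × (first + last)
Last term = a + (n-1)d = -11 + (36-1)×6 = 199
S_36 = 36/2 × (-11 + 199)
S_36 = 36/2 × 188 = 3384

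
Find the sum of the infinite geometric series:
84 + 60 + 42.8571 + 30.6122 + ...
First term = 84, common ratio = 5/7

For |r| < 1, S = a / (1 - r)
S = 84 / (1 - (5/7))
S = 84 / (2/7)
S = 294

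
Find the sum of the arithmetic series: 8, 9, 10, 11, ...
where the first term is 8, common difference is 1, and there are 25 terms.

Sₙ = n/2 × (first + last)
Last term = a + (n-1)d = 8 + (25-1)×1 = 32
S_25 = 25/2 × (8 + 32)
S_25 = 25/2 × 40 = 500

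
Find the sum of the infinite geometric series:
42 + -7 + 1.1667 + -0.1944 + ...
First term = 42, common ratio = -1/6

For |r| < 1, S = a / (1 - r)
S = 42 / (1 - (-1/6))
S = 42 / (7/6)
S = 36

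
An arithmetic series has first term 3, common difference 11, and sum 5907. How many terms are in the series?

Using S = n/2 × [2a + (n-1)d]
5907 = n/2 × [2(3) + (n-1)(11)]
5907 = n/2 × [6 + 11n - 11]
11814 = n × [-5 + 11n]
11n² + (-5)n - 11814 = 0
Discriminant: Δ = (-5)² - 4(11)(-11814) = 25 + 519816 = 519841
√Δ = 721
n = [-(-5) + √Δ] / (2·11) = (5 + 721) / 22 = 726 / 22 = 33
(The negative root is discarded since n must be a positive integer.)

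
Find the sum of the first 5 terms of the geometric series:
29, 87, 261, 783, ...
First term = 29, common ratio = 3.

Sₙ = a(1 - rⁿ) / (1 - r)
S_5 = 29(1 - 3^5) / (1 - 3)
S_5 = 29(1 - 243) / (-2)
S_5 = 3509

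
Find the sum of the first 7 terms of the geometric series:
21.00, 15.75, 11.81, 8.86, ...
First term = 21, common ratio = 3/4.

Sₙ = a(1 - rⁿ) / (1 - r)
S_7 = 21(1 - (3/4)^7) / (1 - (3/4))
S_7 = 21(1 - (2187/16384)) / (1/4)
S_7 = 298137/4096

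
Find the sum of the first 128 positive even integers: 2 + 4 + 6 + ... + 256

Sum of first n even numbers = n(n+1)
= 128×129
= 16512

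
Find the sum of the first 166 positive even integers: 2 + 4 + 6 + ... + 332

Sum of first n even numbers = n(n+1)
= 166×167
= 27722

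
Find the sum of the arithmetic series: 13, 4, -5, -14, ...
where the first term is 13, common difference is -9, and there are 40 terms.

Sₙ = n/2 × (first + last)
Last term = a + (n-1)d = 13 + (40-1)×(-9) = -338
S_40 = 40/2 × (13 + (-338))
S_40 = 40/2 × (-325) = -6500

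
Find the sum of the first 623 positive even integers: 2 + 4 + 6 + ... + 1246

Sum of first n even numbers = n(n+1)
= 623×624
= 388752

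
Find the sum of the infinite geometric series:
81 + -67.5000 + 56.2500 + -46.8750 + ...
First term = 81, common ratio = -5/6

For |r| < 1, S = a / (1 - r)
S = 81 / (1 - (-5/6))
S = 81 / (11/6)
S = 486/11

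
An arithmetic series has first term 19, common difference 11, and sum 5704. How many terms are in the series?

Using S = n/2 × [2a + (n-1)d]
5704 = n/2 × [2(19) + (n-1)(11)]
5704 = n/2 × [38 + 11n - 11]
11408 = n × [27 + 11n]
11n² + (27)n - 11408 = 0
Discriminant: Δ = (27)² - 4(11)(-11408) = 729 + 501952 = 502681
√Δ = 709
n = [-(27) + √Δ] / (2·11) = (-27 + 709) / 22 = 682 / 22 = 31
(The negative root is discarded since n must be a positive integer.)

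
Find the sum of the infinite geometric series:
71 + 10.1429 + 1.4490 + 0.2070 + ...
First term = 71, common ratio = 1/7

For |r| < 1, S = a / (1 - r)
S = 71 / (1 - (1/7))
S = 71 / (6/7)
S = 497/6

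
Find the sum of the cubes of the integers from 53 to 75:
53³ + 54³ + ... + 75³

Use ∑_{k=1}^{n} k³ = [n(n+1)/2]², then subtract the first 52 terms.
∑_{k=1}^{75} k³ = [75×76/2]² = 2850² = 8122500
∑_{k=1}^{52} k³ = [52×53/2]² = 1378² = 1898884
∑_{k=53}^{75} k³ = 8122500 - 1898884 = 6223616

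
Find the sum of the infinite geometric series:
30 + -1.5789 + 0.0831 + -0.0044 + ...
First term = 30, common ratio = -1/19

For |r| < 1, S = a / (1 - r)
S = 30 / (1 - (-1/19))
S = 30 / (20/19)
S = 57/2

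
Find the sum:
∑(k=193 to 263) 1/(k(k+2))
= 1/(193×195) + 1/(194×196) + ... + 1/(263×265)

Partial fractions: 1/(k(k+2)) = (1/2)[1/k - 1/(k+2)]
Telescoping leaves the first two and last two terms:
= (1/2)[1/193 + 1/194 - 1/264 - 1/265]
= 3633851/2619442320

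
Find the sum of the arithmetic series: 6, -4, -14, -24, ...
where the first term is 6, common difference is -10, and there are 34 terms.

Sₙ = n/2 × (first + last)
Last term = a + (n-1)d = 6 + (34-1)×(-10) = -324
S_34 = 34/2 × (6 + (-324))
S_34 = 34/2 × (-318) = -5406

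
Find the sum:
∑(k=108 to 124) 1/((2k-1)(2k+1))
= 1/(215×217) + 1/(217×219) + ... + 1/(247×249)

Partial fractions: 1/((2k-1)(2k+1)) = (1/2)[1/(2k-1) - 1/(2k+1)]
The series telescopes:
= (1/2)[1/215 - 1/249]
= 17/53535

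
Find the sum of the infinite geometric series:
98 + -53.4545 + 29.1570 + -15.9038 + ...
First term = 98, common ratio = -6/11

For |r| < 1, S = a / (1 - r)
S = 98 / (1 - (-6/11))
S = 98 / (17/11)
S = 1078/17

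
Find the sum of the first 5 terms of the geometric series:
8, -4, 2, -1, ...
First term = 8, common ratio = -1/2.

Sₙ = a(1 - rⁿ) / (1 - r)
S_5 = 8(1 - (-1/2)^5) / (1 - (-1/2))
S_5 = 8(1 - (-1/32)) / (3/2)
S_5 = 11/2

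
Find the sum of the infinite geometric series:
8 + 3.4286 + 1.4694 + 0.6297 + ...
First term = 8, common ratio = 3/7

For |r| < 1, S = a / (1 - r)
S = 8 / (1 - (3/7))
S = 8 / (4/7)
S = 14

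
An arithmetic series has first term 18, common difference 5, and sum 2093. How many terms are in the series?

Using S = n/2 × [2a + (n-1)d]
2093 = n/2 × [2(18) + (n-1)(5)]
2093 = n/2 × [36 + 5n - 5]
4186 = n × [31 + 5n]
5n² + (31)n - 4186 = 0
Discriminant: Δ = (31)² - 4(5)(-4186) = 961 + 83720 = 84681
√Δ = 291
n = [-(31) + √Δ] / (2·5) = (-31 + 291) / 10 = 260 / 10 = 26
(The negative root is discarded since n must be a positive integer.)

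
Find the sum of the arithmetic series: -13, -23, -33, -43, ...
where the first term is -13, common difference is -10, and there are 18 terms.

Sₙ = n/2 × (first + last)
Last term = a + (n-1)d = -13 + (18-1)×(-10) = -183
S_18 = 18/2 × (-13 + (-183))
S_18 = 18/2 × (-196) = -1764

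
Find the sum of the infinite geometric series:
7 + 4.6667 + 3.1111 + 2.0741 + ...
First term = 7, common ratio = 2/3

For |r| < 1, S = a / (1 - r)
S = 7 / (1 - (2/3))
S = 7 / (1/3)
S = 21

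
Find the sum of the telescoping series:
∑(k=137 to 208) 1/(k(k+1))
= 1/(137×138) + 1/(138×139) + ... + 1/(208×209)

Partial fractions: 1/(k(k+1)) = 1/k - 1/(k+1)
The series telescopes:
= (1/137 - 1/138) + (1/138 - 1/139) + ... + (1/208 - 1/209)
= 1/137 - 1/209
= 72/28633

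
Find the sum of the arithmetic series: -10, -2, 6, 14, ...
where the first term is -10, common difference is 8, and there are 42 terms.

Sₙ = n/2 × (first + last)
Last term = a + (n-1)d = -10 + (42-1)×8 = 318
S_42 = 42/2 × (-10 + 318)
S_42 = 42/2 × 308 = 6468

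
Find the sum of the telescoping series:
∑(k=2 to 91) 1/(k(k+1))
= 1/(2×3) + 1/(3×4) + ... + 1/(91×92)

Partial fractions: 1/(k(k+1)) = 1/k - 1/(k+1)
The series telescopes:
= (1/2 - 1/3) + (1/3 - 1/4) + ... + (1/91 - 1/92)
= 1/2 - 1/92
= 45/92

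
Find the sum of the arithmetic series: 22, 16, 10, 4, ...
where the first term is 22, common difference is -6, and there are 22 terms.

Sₙ = n/2 × (first + last)
Last term = a + (n-1)d = 22 + (22-1)×(-6) = -104
S_22 = 22/2 × (22 + (-104))
S_22 = 22/2 × (-82) = -902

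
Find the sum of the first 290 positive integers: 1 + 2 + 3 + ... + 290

Formula: ∑k = n(n+1)/2
= 290×291/2
= 84390/2
= 42195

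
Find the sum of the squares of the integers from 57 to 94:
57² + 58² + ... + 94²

Use ∑_{k=1}^{n} k² = n(n+1)(2n+1)/6, then subtract the first 56 terms.
∑_{k=1}^{94} k² = 94×95×189/6 = 281295
∑_{k=1}^{56} k² = 56×57×113/6 = 60116
∑_{k=57}^{94} k² = 281295 - 60116 = 221179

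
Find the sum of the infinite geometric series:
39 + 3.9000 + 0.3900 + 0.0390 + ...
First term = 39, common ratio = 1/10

For |r| < 1, S = a / (1 - r)
S = 39 / (1 - (1/10))
S = 39 / (9/10)
S = 130/3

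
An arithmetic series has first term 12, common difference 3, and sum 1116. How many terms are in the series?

Using S = n/2 × [2a + (n-1)d]
1116 = n/2 × [2(12) + (n-1)(3)]
1116 = n/2 × [24 + 3n - 3]
2232 = n × [21 + 3n]
3n² + (21)n - 2232 = 0
Discriminant: Δ = (21)² - 4(3)(-2232) = 441 + 26784 = 27225
√Δ = 165
n = [-(21) + √Δ] / (2·3) = (-21 + 165) / 6 = 144 / 6 = 24
(The negative root is discarded since n must be a positive integer.)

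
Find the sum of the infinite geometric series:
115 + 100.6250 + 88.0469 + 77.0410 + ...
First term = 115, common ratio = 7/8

For |r| < 1, S = a / (1 - r)
S = 115 / (1 - (7/8))
S = 115 / (1/8)
S = 920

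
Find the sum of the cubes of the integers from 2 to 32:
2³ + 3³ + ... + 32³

Use ∑_{k=1}^{n} k³ = [n(n+1)/2]², then subtract the first 1 terms.
∑_{k=1}^{32} k³ = [32×33/2]² = 528² = 278784
∑_{k=1}^{1} k³ = [1×2/2]² = 1² = 1
∑_{k=2}^{32} k³ = 278784 - 1 = 278783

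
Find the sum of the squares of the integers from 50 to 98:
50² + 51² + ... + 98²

Use ∑_{k=1}^{n} k² = n(n+1)(2n+1)/6, then subtract the first 49 terms.
∑_{k=1}^{98} k² = 98×99×197/6 = 318549
∑_{k=1}^{49} k² = 49×50×99/6 = 40425
∑_{k=50}^{98} k² = 318549 - 40425 = 278124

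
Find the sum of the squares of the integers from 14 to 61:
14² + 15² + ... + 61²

Use ∑_{k=1}^{n} k² = n(n+1)(2n+1)/6, then subtract the first 13 terms.
∑_{k=1}^{61} k² = 61×62×123/6 = 77531
∑_{k=1}^{13} k² = 13×14×27/6 = 819
∑_{k=14}^{61} k² = 77531 - 819 = 76712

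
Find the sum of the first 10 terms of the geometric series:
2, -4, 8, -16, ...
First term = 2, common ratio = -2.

Sₙ = a(1 - rⁿ) / (1 - r)
S_10 = 2(1 - (-2)^10) / (1 - (-2))
S_10 = 2(1 - 1024) / (3)
S_10 = -682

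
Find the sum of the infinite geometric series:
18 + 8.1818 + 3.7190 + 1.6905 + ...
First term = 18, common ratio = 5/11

For |r| < 1, S = a / (1 - r)
S = 18 / (1 - (5/11))
S = 18 / (6/11)
S = 33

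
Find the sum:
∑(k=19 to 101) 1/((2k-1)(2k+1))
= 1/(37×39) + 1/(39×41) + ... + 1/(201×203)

Partial fractions: 1/((2k-1)(2k+1)) = (1/2)[1/(2k-1) - 1/(2k+1)]
The series telescopes:
= (1/2)[1/37 - 1/203]
= 83/7511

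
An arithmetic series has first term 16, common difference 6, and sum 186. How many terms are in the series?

Using S = n/2 × [2a + (n-1)d]
186 = n/2 × [2(16) + (n-1)(6)]
186 = n/2 × [32 + 6n - 6]
372 = n × [26 + 6n]
6n² + (26)n - 372 = 0
Discriminant: Δ = (26)² - 4(6)(-372) = 676 + 8928 = 9604
√Δ = 98
n = [-(26) + √Δ] / (2·6) = (-26 + 98) / 12 = 72 / 12 = 6
(The negative root is discarded since n must be a positive integer.)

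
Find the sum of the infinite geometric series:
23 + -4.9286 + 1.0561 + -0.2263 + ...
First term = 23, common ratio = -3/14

For |r| < 1, S = a / (1 - r)
S = 23 / (1 - (-3/14))
S = 23 / (17/14)
S = 322/17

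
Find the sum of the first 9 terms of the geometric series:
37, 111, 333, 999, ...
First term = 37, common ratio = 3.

Sₙ = a(1 - rⁿ) / (1 - r)
S_9 = 37(1 - 3^9) / (1 - 3)
S_9 = 37(1 - 19683) / (-2)
S_9 = 364117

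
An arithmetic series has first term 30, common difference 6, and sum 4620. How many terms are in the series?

Using S = n/2 × [2a + (n-1)d]
4620 = n/2 × [2(30) + (n-1)(6)]
4620 = n/2 × [60 + 6n - 6]
9240 = n × [54 + 6n]
6n² + (54)n - 9240 = 0
Discriminant: Δ = (54)² - 4(6)(-9240) = 2916 + 221760 = 224676
√Δ = 474
n = [-(54) + √Δ] / (2·6) = (-54 + 474) / 12 = 420 / 12 = 35
(The negative root is discarded since n must be a positive integer.)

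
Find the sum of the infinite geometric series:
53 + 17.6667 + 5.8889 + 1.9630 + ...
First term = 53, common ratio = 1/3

For |r| < 1, S = a / (1 - r)
S = 53 / (1 - (1/3))
S = 53 / (2/3)
S = 159/2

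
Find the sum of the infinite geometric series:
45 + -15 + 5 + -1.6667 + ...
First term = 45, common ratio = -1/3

For |r| < 1, S = a / (1 - r)
S = 45 / (1 - (-1/3))
S = 45 / (4/3)
S = 135/4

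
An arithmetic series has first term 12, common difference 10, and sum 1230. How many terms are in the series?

Using S = n/2 × [2a + (n-1)d]
1230 = n/2 × [2(12) + (n-1)(10)]
1230 = n/2 × [24 + 10n - 10]
2460 = n × [14 + 10n]
10n² + (14)n - 2460 = 0
Discriminant: Δ = (14)² - 4(10)(-2460) = 196 + 98400 = 98596
√Δ = 314
n = [-(14) + √Δ] / (2·10) = (-14 + 314) / 20 = 300 / 20 = 15
(The negative root is discarded since n must be a positive integer.)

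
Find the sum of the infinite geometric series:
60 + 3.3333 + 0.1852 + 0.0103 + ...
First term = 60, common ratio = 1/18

For |r| < 1, S = a / (1 - r)
S = 60 / (1 - (1/18))
S = 60 / (17/18)
S = 1080/17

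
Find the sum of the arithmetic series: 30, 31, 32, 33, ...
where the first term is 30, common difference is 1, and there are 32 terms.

Sₙ = n/2 × (first + last)
Last term = a + (n-1)d = 30 + (32-1)×1 = 61
S_32 = 32/2 × (30 + 61)
S_32 = 32/2 × 91 = 1456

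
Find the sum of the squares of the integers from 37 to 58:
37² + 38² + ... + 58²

Use ∑_{k=1}^{n} k² = n(n+1)(2n+1)/6, then subtract the first 36 terms.
∑_{k=1}^{58} k² = 58×59×117/6 = 66729
∑_{k=1}^{36} k² = 36×37×73/6 = 16206
∑_{k=37}^{58} k² = 66729 - 16206 = 50523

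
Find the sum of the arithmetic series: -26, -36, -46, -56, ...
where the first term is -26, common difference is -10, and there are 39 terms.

Sₙ = n/2 × (first + last)
Last term = a + (n-1)d = -26 + (39-1)×(-10) = -406
S_39 = 39/2 × (-26 + (-406))
S_39 = 39/2 × (-432) = -8424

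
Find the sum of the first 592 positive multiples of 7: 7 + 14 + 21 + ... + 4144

Factor out 7: = 7(1 + 2 + ... + 592) = 7 × n(n+1)/2
= 7 × 592×593/2
= 7 × 175528
= 1228696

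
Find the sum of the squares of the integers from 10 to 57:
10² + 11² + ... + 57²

Use ∑_{k=1}^{n} k² = n(n+1)(2n+1)/6, then subtract the first 9 terms.
∑_{k=1}^{57} k² = 57×58×115/6 = 63365
∑_{k=1}^{9} k² = 9×10×19/6 = 285
∑_{k=10}^{57} k² = 63365 - 285 = 63080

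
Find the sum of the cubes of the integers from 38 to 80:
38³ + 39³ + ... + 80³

Use ∑_{k=1}^{n} k³ = [n(n+1)/2]², then subtract the first 37 terms.
∑_{k=1}^{80} k³ = [80×81/2]² = 3240² = 10497600
∑_{k=1}^{37} k³ = [37×38/2]² = 703² = 494209
∑_{k=38}^{80} k³ = 10497600 - 494209 = 10003391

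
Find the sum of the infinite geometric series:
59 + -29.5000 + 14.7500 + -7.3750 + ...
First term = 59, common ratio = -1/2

For |r| < 1, S = a / (1 - r)
S = 59 / (1 - (-1/2))
S = 59 / (3/2)
S = 118/3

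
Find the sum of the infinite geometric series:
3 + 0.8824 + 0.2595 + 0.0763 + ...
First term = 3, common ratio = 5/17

For |r| < 1, S = a / (1 - r)
S = 3 / (1 - (5/17))
S = 3 / (12/17)
S = 17/4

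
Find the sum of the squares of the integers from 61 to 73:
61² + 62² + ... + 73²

Use ∑_{k=1}^{n} k² = n(n+1)(2n+1)/6, then subtract the first 60 terms.
∑_{k=1}^{73} k² = 73×74×147/6 = 132349
∑_{k=1}^{60} k² = 60×61×121/6 = 73810
∑_{k=61}^{73} k² = 132349 - 73810 = 58539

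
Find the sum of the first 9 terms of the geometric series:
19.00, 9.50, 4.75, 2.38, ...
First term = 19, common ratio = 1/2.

Sₙ = a(1 - rⁿ) / (1 - r)
S_9 = 19(1 - (1/2)^9) / (1 - (1/2))
S_9 = 19(1 - (1/512)) / (1/2)
S_9 = 9709/256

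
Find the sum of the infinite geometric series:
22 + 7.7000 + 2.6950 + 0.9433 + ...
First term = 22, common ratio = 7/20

For |r| < 1, S = a / (1 - r)
S = 22 / (1 - (7/20))
S = 22 / (13/20)
S = 440/13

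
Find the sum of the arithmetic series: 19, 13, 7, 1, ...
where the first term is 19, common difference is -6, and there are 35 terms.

Sₙ = n/2 × (first + last)
Last term = a + (n-1)d = 19 + (35-1)×(-6) = -185
S_35 = 35/2 × (19 + (-185))
S_35 = 35/2 × (-166) = -2905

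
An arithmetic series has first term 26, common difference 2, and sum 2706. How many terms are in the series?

Using S = n/2 × [2a + (n-1)d]
2706 = n/2 × [2(26) + (n-1)(2)]
2706 = n/2 × [52 + 2n - 2]
5412 = n × [50 + 2n]
2n² + (50)n - 5412 = 0
Discriminant: Δ = (50)² - 4(2)(-5412) = 2500 + 43296 = 45796
√Δ = 214
n = [-(50) + √Δ] / (2·2) = (-50 + 214) / 4 = 164 / 4 = 41
(The negative root is discarded since n must be a positive integer.)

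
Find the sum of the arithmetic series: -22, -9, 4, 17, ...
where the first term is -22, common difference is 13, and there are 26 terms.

Sₙ = n/2 × (first + last)
Last term = a + (n-1)d = -22 + (26-1)×13 = 303
S_26 = 26/2 × (-22 + 303)
S_26 = 26/2 × 281 = 3653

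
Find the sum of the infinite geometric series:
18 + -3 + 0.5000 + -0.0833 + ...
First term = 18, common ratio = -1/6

For |r| < 1, S = a / (1 - r)
S = 18 / (1 - (-1/6))
S = 18 / (7/6)
S = 108/7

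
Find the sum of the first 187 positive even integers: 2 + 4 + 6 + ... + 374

Sum of first n even numbers = n(n+1)
= 187×188
= 35156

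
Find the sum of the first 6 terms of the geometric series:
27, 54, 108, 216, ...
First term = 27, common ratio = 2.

Sₙ = a(1 - rⁿ) / (1 - r)
S_6 = 27(1 - 2^6) / (1 - 2)
S_6 = 27(1 - 64) / (-1)
S_6 = 1701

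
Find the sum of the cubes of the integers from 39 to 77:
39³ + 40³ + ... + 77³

Use ∑_{k=1}^{n} k³ = [n(n+1)/2]², then subtract the first 38 terms.
∑_{k=1}^{77} k³ = [77×78/2]² = 3003² = 9018009
∑_{k=1}^{38} k³ = [38×39/2]² = 741² = 549081
∑_{k=39}^{77} k³ = 9018009 - 549081 = 8468928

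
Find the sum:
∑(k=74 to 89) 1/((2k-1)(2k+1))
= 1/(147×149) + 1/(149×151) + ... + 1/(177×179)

Partial fractions: 1/((2k-1)(2k+1)) = (1/2)[1/(2k-1) - 1/(2k+1)]
The series telescopes:
= (1/2)[1/147 - 1/179]
= 16/26313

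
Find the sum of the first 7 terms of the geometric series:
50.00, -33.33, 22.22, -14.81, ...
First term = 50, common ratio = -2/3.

Sₙ = a(1 - rⁿ) / (1 - r)
S_7 = 50(1 - (-2/3)^7) / (1 - (-2/3))
S_7 = 50(1 - (-128/2187)) / (5/3)
S_7 = 23150/729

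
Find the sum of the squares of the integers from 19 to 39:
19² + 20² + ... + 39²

Use ∑_{k=1}^{n} k² = n(n+1)(2n+1)/6, then subtract the first 18 terms.
∑_{k=1}^{39} k² = 39×40×79/6 = 20540
∑_{k=1}^{18} k² = 18×19×37/6 = 2109
∑_{k=19}^{39} k² = 20540 - 2109 = 18431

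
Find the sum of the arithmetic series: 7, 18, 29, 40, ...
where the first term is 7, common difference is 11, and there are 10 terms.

Sₙ = n/2 × (first + last)
Last term = a + (n-1)d = 7 + (10-1)×11 = 106
S_10 = 10/2 × (7 + 106)
S_10 = 10/2 × 113 = 565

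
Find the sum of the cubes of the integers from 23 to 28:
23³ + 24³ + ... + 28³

Use ∑_{k=1}^{n} k³ = [n(n+1)/2]², then subtract the first 22 terms.
∑_{k=1}^{28} k³ = [28×29/2]² = 406² = 164836
∑_{k=1}^{22} k³ = [22×23/2]² = 253² = 64009
∑_{k=23}^{28} k³ = 164836 - 64009 = 100827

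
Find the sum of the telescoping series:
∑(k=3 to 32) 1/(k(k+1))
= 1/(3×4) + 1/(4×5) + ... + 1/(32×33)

Partial fractions: 1/(k(k+1)) = 1/k - 1/(k+1)
The series telescopes:
= (1/3 - 1/4) + (1/4 - 1/5) + ... + (1/32 - 1/33)
= 1/3 - 1/33
= 10/33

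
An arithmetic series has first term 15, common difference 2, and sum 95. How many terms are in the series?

Using S = n/2 × [2a + (n-1)d]
95 = n/2 × [2(15) + (n-1)(2)]
95 = n/2 × [30 + 2n - 2]
190 = n × [28 + 2n]
2n² + (28)n - 190 = 0
Discriminant: Δ = (28)² - 4(2)(-190) = 784 + 1520 = 2304
√Δ = 48
n = [-(28) + √Δ] / (2·2) = (-28 + 48) / 4 = 20 / 4 = 5
(The negative root is discarded since n must be a positive integer.)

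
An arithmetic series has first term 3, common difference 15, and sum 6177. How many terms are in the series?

Using S = n/2 × [2a + (n-1)d]
6177 = n/2 × [2(3) + (n-1)(15)]
6177 = n/2 × [6 + 15n - 15]
12354 = n × [-9 + 15n]
15n² + (-9)n - 12354 = 0
Discriminant: Δ = (-9)² - 4(15)(-12354) = 81 + 741240 = 741321
√Δ = 861
n = [-(-9) + √Δ] / (2·15) = (9 + 861) / 30 = 870 / 30 = 29
(The negative root is discarded since n must be a positive integer.)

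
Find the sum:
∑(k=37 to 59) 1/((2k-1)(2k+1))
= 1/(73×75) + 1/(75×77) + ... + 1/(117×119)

Partial fractions: 1/((2k-1)(2k+1)) = (1/2)[1/(2k-1) - 1/(2k+1)]
The series telescopes:
= (1/2)[1/73 - 1/119]
= 23/8687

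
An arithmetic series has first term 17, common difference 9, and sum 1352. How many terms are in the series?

Using S = n/2 × [2a + (n-1)d]
1352 = n/2 × [2(17) + (n-1)(9)]
1352 = n/2 × [34 + 9n - 9]
2704 = n × [25 + 9n]
9n² + (25)n - 2704 = 0
Discriminant: Δ = (25)² - 4(9)(-2704) = 625 + 97344 = 97969
√Δ = 313
n = [-(25) + √Δ] / (2·9) = (-25 + 313) / 18 = 288 / 18 = 16
(The negative root is discarded since n must be a positive integer.)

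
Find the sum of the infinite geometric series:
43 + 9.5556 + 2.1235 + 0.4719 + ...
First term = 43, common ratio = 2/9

For |r| < 1, S = a / (1 - r)
S = 43 / (1 - (2/9))
S = 43 / (7/9)
S = 387/7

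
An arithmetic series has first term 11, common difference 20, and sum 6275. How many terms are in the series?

Using S = n/2 × [2a + (n-1)d]
6275 = n/2 × [2(11) + (n-1)(20)]
6275 = n/2 × [22 + 20n - 20]
12550 = n × [2 + 20n]
20n² + (2)n - 12550 = 0
Discriminant: Δ = (2)² - 4(20)(-12550) = 4 + 1004000 = 1004004
√Δ = 1002
n = [-(2) + √Δ] / (2·20) = (-2 + 1002) / 40 = 1000 / 40 = 25
(The negative root is discarded since n must be a positive integer.)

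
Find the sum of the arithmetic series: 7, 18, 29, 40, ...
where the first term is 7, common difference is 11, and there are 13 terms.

Sₙ = n/2 × (first + last)
Last term = a + (n-1)d = 7 + (13-1)×11 = 139
S_13 = 13/2 × (7 + 139)
S_13 = 13/2 × 146 = 949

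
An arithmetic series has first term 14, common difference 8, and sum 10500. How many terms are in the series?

Using S = n/2 × [2a + (n-1)d]
10500 = n/2 × [2(14) + (n-1)(8)]
10500 = n/2 × [28 + 8n - 8]
21000 = n × [20 + 8n]
8n² + (20)n - 21000 = 0
Discriminant: Δ = (20)² - 4(8)(-21000) = 400 + 672000 = 672400
√Δ = 820
n = [-(20) + √Δ] / (2·8) = (-20 + 820) / 16 = 800 / 16 = 50
(The negative root is discarded since n must be a positive integer.)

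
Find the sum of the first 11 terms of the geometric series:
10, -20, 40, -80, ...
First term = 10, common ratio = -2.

Sₙ = a(1 - rⁿ) / (1 - r)
S_11 = 10(1 - (-2)^11) / (1 - (-2))
S_11 = 10(1 - (-2048)) / (3)
S_11 = 6830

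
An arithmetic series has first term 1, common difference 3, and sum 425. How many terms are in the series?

Using S = n/2 × [2a + (n-1)d]
425 = n/2 × [2(1) + (n-1)(3)]
425 = n/2 × [2 + 3n - 3]
850 = n × [-1 + 3n]
3n² + (-1)n - 850 = 0
Discriminant: Δ = (-1)² - 4(3)(-850) = 1 + 10200 = 10201
√Δ = 101
n = [-(-1) + √Δ] / (2·3) = (1 + 101) / 6 = 102 / 6 = 17
(The negative root is discarded since n must be a positive integer.)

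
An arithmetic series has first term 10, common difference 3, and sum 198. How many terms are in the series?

Using S = n/2 × [2a + (n-1)d]
198 = n/2 × [2(10) + (n-1)(3)]
198 = n/2 × [20 + 3n - 3]
396 = n × [17 + 3n]
3n² + (17)n - 396 = 0
Discriminant: Δ = (17)² - 4(3)(-396) = 289 + 4752 = 5041
√Δ = 71
n = [-(17) + √Δ] / (2·3) = (-17 + 71) / 6 = 54 / 6 = 9
(The negative root is discarded since n must be a positive integer.)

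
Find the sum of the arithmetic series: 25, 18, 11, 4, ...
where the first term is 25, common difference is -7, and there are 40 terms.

Sₙ = n/2 × (first + last)
Last term = a + (n-1)d = 25 + (40-1)×(-7) = -248
S_40 = 40/2 × (25 + (-248))
S_40 = 40/2 × (-223) = -4460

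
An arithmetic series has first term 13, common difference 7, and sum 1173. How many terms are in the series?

Using S = n/2 × [2a + (n-1)d]
1173 = n/2 × [2(13) + (n-1)(7)]
1173 = n/2 × [26 + 7n - 7]
2346 = n × [19 + 7n]
7n² + (19)n - 2346 = 0
Discriminant: Δ = (19)² - 4(7)(-2346) = 361 + 65688 = 66049
√Δ = 257
n = [-(19) + √Δ] / (2·7) = (-19 + 257) / 14 = 238 / 14 = 17
(The negative root is discarded since n must be a positive integer.)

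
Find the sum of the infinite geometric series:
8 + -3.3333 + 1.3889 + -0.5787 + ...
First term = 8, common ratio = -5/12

For |r| < 1, S = a / (1 - r)
S = 8 / (1 - (-5/12))
S = 8 / (17/12)
S = 96/17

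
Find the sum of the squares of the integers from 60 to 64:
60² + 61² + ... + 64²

Use ∑_{k=1}^{n} k² = n(n+1)(2n+1)/6, then subtract the first 59 terms.
∑_{k=1}^{64} k² = 64×65×129/6 = 89440
∑_{k=1}^{59} k² = 59×60×119/6 = 70210
∑_{k=60}^{64} k² = 89440 - 70210 = 19230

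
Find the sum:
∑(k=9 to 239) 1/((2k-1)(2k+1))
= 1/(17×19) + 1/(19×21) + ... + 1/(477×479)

Partial fractions: 1/((2k-1)(2k+1)) = (1/2)[1/(2k-1) - 1/(2k+1)]
The series telescopes:
= (1/2)[1/17 - 1/479]
= 231/8143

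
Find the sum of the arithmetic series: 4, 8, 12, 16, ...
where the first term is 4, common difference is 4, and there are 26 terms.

Sₙ = n/2 × (first + last)
Last term = a + (n-1)d = 4 + (26-1)×4 = 104
S_26 = 26/2 × (4 + 104)
S_26 = 26/2 × 108 = 1404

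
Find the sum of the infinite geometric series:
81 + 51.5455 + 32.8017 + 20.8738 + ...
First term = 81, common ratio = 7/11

For |r| < 1, S = a / (1 - r)
S = 81 / (1 - (7/11))
S = 81 / (4/11)
S = 891/4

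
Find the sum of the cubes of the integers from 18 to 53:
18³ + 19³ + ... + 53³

Use ∑_{k=1}^{n} k³ = [n(n+1)/2]², then subtract the first 17 terms.
∑_{k=1}^{53} k³ = [53×54/2]² = 1431² = 2047761
∑_{k=1}^{17} k³ = [17×18/2]² = 153² = 23409
∑_{k=18}^{53} k³ = 2047761 - 23409 = 2024352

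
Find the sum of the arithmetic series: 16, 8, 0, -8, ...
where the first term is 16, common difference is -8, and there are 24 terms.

Sₙ = n/2 × (first + last)
Last term = a + (n-1)d = 16 + (24-1)×(-8) = -168
S_24 = 24/2 × (16 + (-168))
S_24 = 24/2 × (-152) = -1824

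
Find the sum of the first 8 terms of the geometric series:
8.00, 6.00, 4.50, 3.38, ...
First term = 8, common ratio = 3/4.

Sₙ = a(1 - rⁿ) / (1 - r)
S_8 = 8(1 - (3/4)^8) / (1 - (3/4))
S_8 = 8(1 - (6561/65536)) / (1/4)
S_8 = 58975/2048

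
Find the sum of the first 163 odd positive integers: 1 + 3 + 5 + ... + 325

Sum of first n odd numbers = n²
= 163²
= 26569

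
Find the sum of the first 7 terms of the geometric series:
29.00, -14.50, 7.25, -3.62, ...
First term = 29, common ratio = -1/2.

Sₙ = a(1 - rⁿ) / (1 - r)
S_7 = 29(1 - (-1/2)^7) / (1 - (-1/2))
S_7 = 29(1 - (-1/128)) / (3/2)
S_7 = 1247/64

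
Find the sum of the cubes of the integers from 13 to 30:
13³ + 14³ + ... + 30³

Use ∑_{k=1}^{n} k³ = [n(n+1)/2]², then subtract the first 12 terms.
∑_{k=1}^{30} k³ = [30×31/2]² = 465² = 216225
∑_{k=1}^{12} k³ = [12×13/2]² = 78² = 6084
∑_{k=13}^{30} k³ = 216225 - 6084 = 210141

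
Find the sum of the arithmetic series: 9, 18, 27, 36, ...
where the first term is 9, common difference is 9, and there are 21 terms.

Sₙ = n/2 × (first + last)
Last term = a + (n-1)d = 9 + (21-1)×9 = 189
S_21 = 21/2 × (9 + 189)
S_21 = 21/2 × 198 = 2079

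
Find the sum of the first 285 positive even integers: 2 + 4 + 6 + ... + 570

Sum of first n even numbers = n(n+1)
= 285×286
= 81510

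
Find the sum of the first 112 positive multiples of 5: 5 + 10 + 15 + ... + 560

Factor out 5: = 5(1 + 2 + ... + 112) = 5 × n(n+1)/2
= 5 × 112×113/2
= 5 × 6328
= 31640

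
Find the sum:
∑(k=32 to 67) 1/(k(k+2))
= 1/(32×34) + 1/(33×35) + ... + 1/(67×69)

Partial fractions: 1/(k(k+2)) = (1/2)[1/k - 1/(k+2)]
Telescoping leaves the first two and last two terms:
= (1/2)[1/32 + 1/33 - 1/68 - 1/69]
= 4453/275264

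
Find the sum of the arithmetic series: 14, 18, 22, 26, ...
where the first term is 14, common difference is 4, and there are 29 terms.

Sₙ = n/2 × (first + last)
Last term = a + (n-1)d = 14 + (29-1)×4 = 126
S_29 = 29/2 × (14 + 126)
S_29 = 29/2 × 140 = 2030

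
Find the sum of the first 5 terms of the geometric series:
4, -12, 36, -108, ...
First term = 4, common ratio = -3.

Sₙ = a(1 - rⁿ) / (1 - r)
S_5 = 4(1 - (-3)^5) / (1 - (-3))
S_5 = 4(1 - (-243)) / (4)
S_5 = 244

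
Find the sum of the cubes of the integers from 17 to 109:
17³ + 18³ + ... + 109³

Use ∑_{k=1}^{n} k³ = [n(n+1)/2]², then subtract the first 16 terms.
∑_{k=1}^{109} k³ = [109×110/2]² = 5995² = 35940025
∑_{k=1}^{16} k³ = [16×17/2]² = 136² = 18496
∑_{k=17}^{109} k³ = 35940025 - 18496 = 35921529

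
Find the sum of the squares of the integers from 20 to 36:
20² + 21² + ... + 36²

Use ∑_{k=1}^{n} k² = n(n+1)(2n+1)/6, then subtract the first 19 terms.
∑_{k=1}^{36} k² = 36×37×73/6 = 16206
∑_{k=1}^{19} k² = 19×20×39/6 = 2470
∑_{k=20}^{36} k² = 16206 - 2470 = 13736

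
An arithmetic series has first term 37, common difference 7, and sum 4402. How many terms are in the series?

Using S = n/2 × [2a + (n-1)d]
4402 = n/2 × [2(37) + (n-1)(7)]
4402 = n/2 × [74 + 7n - 7]
8804 = n × [67 + 7n]
7n² + (67)n - 8804 = 0
Discriminant: Δ = (67)² - 4(7)(-8804) = 4489 + 246512 = 251001
√Δ = 501
n = [-(67) + √Δ] / (2·7) = (-67 + 501) / 14 = 434 / 14 = 31
(The negative root is discarded since n must be a positive integer.)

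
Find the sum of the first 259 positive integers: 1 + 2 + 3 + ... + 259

Formula: ∑k = n(n+1)/2
= 259×260/2
= 67340/2
= 33670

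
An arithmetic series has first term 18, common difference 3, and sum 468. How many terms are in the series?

Using S = n/2 × [2a + (n-1)d]
468 = n/2 × [2(18) + (n-1)(3)]
468 = n/2 × [36 + 3n - 3]
936 = n × [33 + 3n]
3n² + (33)n - 936 = 0
Discriminant: Δ = (33)² - 4(3)(-936) = 1089 + 11232 = 12321
√Δ = 111
n = [-(33) + √Δ] / (2·3) = (-33 + 111) / 6 = 78 / 6 = 13
(The negative root is discarded since n must be a positive integer.)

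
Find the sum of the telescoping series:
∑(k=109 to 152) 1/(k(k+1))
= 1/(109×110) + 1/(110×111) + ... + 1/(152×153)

Partial fractions: 1/(k(k+1)) = 1/k - 1/(k+1)
The series telescopes:
= (1/109 - 1/110) + (1/110 - 1/111) + ... + (1/152 - 1/153)
= 1/109 - 1/153
= 44/16677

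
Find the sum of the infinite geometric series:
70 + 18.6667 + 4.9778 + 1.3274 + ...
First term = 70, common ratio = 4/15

For |r| < 1, S = a / (1 - r)
S = 70 / (1 - (4/15))
S = 70 / (11/15)
S = 1050/11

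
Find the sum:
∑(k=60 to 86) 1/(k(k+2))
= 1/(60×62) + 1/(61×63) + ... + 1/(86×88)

Partial fractions: 1/(k(k+2)) = (1/2)[1/k - 1/(k+2)]
Telescoping leaves the first two and last two terms:
= (1/2)[1/60 + 1/61 - 1/87 - 1/88]
= 7941/1556720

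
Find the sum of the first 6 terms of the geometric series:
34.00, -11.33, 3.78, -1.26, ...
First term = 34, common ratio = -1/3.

Sₙ = a(1 - rⁿ) / (1 - r)
S_6 = 34(1 - (-1/3)^6) / (1 - (-1/3))
S_6 = 34(1 - (1/729)) / (4/3)
S_6 = 6188/243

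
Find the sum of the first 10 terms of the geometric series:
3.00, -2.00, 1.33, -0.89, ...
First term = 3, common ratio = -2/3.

Sₙ = a(1 - rⁿ) / (1 - r)
S_10 = 3(1 - (-2/3)^10) / (1 - (-2/3))
S_10 = 3(1 - (1024/59049)) / (5/3)
S_10 = 11605/6561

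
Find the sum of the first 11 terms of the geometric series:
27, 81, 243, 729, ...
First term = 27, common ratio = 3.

Sₙ = a(1 - rⁿ) / (1 - r)
S_11 = 27(1 - 3^11) / (1 - 3)
S_11 = 27(1 - 177147) / (-2)
S_11 = 2391471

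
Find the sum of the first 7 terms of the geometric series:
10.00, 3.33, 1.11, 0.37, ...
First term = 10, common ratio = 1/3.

Sₙ = a(1 - rⁿ) / (1 - r)
S_7 = 10(1 - (1/3)^7) / (1 - (1/3))
S_7 = 10(1 - (1/2187)) / (2/3)
S_7 = 10930/729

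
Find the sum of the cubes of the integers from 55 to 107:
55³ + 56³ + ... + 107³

Use ∑_{k=1}^{n} k³ = [n(n+1)/2]², then subtract the first 54 terms.
∑_{k=1}^{107} k³ = [107×108/2]² = 5778² = 33385284
∑_{k=1}^{54} k³ = [54×55/2]² = 1485² = 2205225
∑_{k=55}^{107} k³ = 33385284 - 2205225 = 31180059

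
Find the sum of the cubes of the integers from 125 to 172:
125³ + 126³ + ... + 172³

Use ∑_{k=1}^{n} k³ = [n(n+1)/2]², then subtract the first 124 terms.
∑_{k=1}^{172} k³ = [172×173/2]² = 14878² = 221354884
∑_{k=1}^{124} k³ = [124×125/2]² = 7750² = 60062500
∑_{k=125}^{172} k³ = 221354884 - 60062500 = 161292384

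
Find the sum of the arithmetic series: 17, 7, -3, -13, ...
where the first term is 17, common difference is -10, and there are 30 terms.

Sₙ = n/2 × (first + last)
Last term = a + (n-1)d = 17 + (30-1)×(-10) = -273
S_30 = 30/2 × (17 + (-273))
S_30 = 30/2 × (-256) = -3840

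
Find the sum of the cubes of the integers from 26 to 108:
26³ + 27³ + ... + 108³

Use ∑_{k=1}^{n} k³ = [n(n+1)/2]², then subtract the first 25 terms.
∑_{k=1}^{108} k³ = [108×109/2]² = 5886² = 34644996
∑_{k=1}^{25} k³ = [25×26/2]² = 325² = 105625
∑_{k=26}^{108} k³ = 34644996 - 105625 = 34539371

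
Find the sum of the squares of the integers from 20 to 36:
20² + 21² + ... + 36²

Use ∑_{k=1}^{n} k² = n(n+1)(2n+1)/6, then subtract the first 19 terms.
∑_{k=1}^{36} k² = 36×37×73/6 = 16206
∑_{k=1}^{19} k² = 19×20×39/6 = 2470
∑_{k=20}^{36} k² = 16206 - 2470 = 13736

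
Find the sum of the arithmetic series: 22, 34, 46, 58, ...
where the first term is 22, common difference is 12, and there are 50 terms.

Sₙ = n/2 × (first + last)
Last term = a + (n-1)d = 22 + (50-1)×12 = 610
S_50 = 50/2 × (22 + 610)
S_50 = 50/2 × 632 = 15800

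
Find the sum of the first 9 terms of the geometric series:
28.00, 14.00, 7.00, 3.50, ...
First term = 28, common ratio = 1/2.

Sₙ = a(1 - rⁿ) / (1 - r)
S_9 = 28(1 - (1/2)^9) / (1 - (1/2))
S_9 = 28(1 - (1/512)) / (1/2)
S_9 = 3577/64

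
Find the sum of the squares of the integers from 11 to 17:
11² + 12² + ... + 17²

Use ∑_{k=1}^{n} k² = n(n+1)(2n+1)/6, then subtract the first 10 terms.
∑_{k=1}^{17} k² = 17×18×35/6 = 1785
∑_{k=1}^{10} k² = 10×11×21/6 = 385
∑_{k=11}^{17} k² = 1785 - 385 = 1400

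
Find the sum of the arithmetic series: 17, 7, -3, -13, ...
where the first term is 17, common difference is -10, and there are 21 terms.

Sₙ = n/2 × (first + last)
Last term = a + (n-1)d = 17 + (21-1)×(-10) = -183
S_21 = 21/2 × (17 + (-183))
S_21 = 21/2 × (-166) = -1743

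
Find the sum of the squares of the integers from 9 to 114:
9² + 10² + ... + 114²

Use ∑_{k=1}^{n} k² = n(n+1)(2n+1)/6, then subtract the first 8 terms.
∑_{k=1}^{114} k² = 114×115×229/6 = 500365
∑_{k=1}^{8} k² = 8×9×17/6 = 204
∑_{k=9}^{114} k² = 500365 - 204 = 500161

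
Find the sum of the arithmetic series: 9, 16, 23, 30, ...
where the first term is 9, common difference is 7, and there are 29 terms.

Sₙ = n/2 × (first + last)
Last term = a + (n-1)d = 9 + (29-1)×7 = 205
S_29 = 29/2 × (9 + 205)
S_29 = 29/2 × 214 = 3103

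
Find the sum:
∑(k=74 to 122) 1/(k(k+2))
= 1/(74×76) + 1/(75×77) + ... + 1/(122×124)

Partial fractions: 1/(k(k+2)) = (1/2)[1/k - 1/(k+2)]
Telescoping leaves the first two and last two terms:
= (1/2)[1/74 + 1/75 - 1/123 - 1/124]
= 150283/28216200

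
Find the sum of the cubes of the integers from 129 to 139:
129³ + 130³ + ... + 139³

Use ∑_{k=1}^{n} k³ = [n(n+1)/2]², then subtract the first 128 terms.
∑_{k=1}^{139} k³ = [139×140/2]² = 9730² = 94672900
∑_{k=1}^{128} k³ = [128×129/2]² = 8256² = 68161536
∑_{k=129}^{139} k³ = 94672900 - 68161536 = 26511364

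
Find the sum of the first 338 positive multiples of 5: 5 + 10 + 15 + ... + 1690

Factor out 5: = 5(1 + 2 + ... + 338) = 5 × n(n+1)/2
= 5 × 338×339/2
= 5 × 57291
= 286455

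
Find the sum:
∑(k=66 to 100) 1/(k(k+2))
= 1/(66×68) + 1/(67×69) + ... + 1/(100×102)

Partial fractions: 1/(k(k+2)) = (1/2)[1/k - 1/(k+2)]
Telescoping leaves the first two and last two terms:
= (1/2)[1/66 + 1/67 - 1/101 - 1/102]
= 13125/2530858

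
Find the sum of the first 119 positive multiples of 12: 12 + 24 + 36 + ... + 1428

Factor out 12: = 12(1 + 2 + ... + 119) = 12 × n(n+1)/2
= 12 × 119×120/2
= 12 × 7140
= 85680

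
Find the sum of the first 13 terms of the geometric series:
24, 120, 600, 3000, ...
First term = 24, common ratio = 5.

Sₙ = a(1 - rⁿ) / (1 - r)
S_13 = 24(1 - 5^13) / (1 - 5)
S_13 = 24(1 - 1220703125) / (-4)
S_13 = 7324218744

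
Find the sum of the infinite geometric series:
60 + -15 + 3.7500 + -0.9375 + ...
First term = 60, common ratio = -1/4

For |r| < 1, S = a / (1 - r)
S = 60 / (1 - (-1/4))
S = 60 / (5/4)
S = 48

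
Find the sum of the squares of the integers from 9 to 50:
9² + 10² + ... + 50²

Use ∑_{k=1}^{n} k² = n(n+1)(2n+1)/6, then subtract the first 8 terms.
∑_{k=1}^{50} k² = 50×51×101/6 = 42925
∑_{k=1}^{8} k² = 8×9×17/6 = 204
∑_{k=9}^{50} k² = 42925 - 204 = 42721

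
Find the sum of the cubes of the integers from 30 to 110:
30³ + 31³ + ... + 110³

Use ∑_{k=1}^{n} k³ = [n(n+1)/2]², then subtract the first 29 terms.
∑_{k=1}^{110} k³ = [110×111/2]² = 6105² = 37271025
∑_{k=1}^{29} k³ = [29×30/2]² = 435² = 189225
∑_{k=30}^{110} k³ = 37271025 - 189225 = 37081800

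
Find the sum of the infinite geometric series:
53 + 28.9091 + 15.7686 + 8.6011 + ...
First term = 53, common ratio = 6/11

For |r| < 1, S = a / (1 - r)
S = 53 / (1 - (6/11))
S = 53 / (5/11)
S = 583/5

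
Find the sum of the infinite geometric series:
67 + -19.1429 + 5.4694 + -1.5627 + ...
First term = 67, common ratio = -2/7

For |r| < 1, S = a / (1 - r)
S = 67 / (1 - (-2/7))
S = 67 / (9/7)
S = 469/9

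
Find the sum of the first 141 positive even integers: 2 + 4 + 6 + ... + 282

Sum of first n even numbers = n(n+1)
= 141×142
= 20022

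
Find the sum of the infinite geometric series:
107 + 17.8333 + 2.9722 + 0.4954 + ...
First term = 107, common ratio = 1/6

For |r| < 1, S = a / (1 - r)
S = 107 / (1 - (1/6))
S = 107 / (5/6)
S = 642/5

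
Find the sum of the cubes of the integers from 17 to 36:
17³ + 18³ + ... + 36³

Use ∑_{k=1}^{n} k³ = [n(n+1)/2]², then subtract the first 16 terms.
∑_{k=1}^{36} k³ = [36×37/2]² = 666² = 443556
∑_{k=1}^{16} k³ = [16×17/2]² = 136² = 18496
∑_{k=17}^{36} k³ = 443556 - 18496 = 425060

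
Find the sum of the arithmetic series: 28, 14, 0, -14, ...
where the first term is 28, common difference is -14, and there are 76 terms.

Sₙ = n/2 × (first + last)
Last term = a + (n-1)d = 28 + (76-1)×(-14) = -1022
S_76 = 76/2 × (28 + (-1022))
S_76 = 76/2 × (-994) = -37772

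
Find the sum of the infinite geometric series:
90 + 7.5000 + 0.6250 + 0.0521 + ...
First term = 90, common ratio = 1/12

For |r| < 1, S = a / (1 - r)
S = 90 / (1 - (1/12))
S = 90 / (11/12)
S = 1080/11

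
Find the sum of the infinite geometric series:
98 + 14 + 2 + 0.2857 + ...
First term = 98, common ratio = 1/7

For |r| < 1, S = a / (1 - r)
S = 98 / (1 - (1/7))
S = 98 / (6/7)
S = 343/3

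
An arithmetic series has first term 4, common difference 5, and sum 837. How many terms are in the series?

Using S = n/2 × [2a + (n-1)d]
837 = n/2 × [2(4) + (n-1)(5)]
837 = n/2 × [8 + 5n - 5]
1674 = n × [3 + 5n]
5n² + (3)n - 1674 = 0
Discriminant: Δ = (3)² - 4(5)(-1674) = 9 + 33480 = 33489
√Δ = 183
n = [-(3) + √Δ] / (2·5) = (-3 + 183) / 10 = 180 / 10 = 18
(The negative root is discarded since n must be a positive integer.)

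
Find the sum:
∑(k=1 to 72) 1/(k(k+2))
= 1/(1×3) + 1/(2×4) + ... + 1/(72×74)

Partial fractions: 1/(k(k+2)) = (1/2)[1/k - 1/(k+2)]
Telescoping leaves the first two and last two terms:
= (1/2)[1/1 + 1/2 - 1/73 - 1/74]
= 1989/2701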